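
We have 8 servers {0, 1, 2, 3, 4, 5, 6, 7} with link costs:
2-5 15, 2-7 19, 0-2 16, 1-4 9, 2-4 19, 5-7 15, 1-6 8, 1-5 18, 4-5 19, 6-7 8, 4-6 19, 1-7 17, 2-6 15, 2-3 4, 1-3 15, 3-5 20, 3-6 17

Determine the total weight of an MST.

75

Kruskal: consider edges lightest-first.
2-3 (4): add — endpoints in different components.
1-6 (8): add — endpoints in different components.
6-7 (8): add — endpoints in different components.
1-4 (9): add — endpoints in different components.
1-3 (15): add — endpoints in different components.
2-5 (15): add — endpoints in different components.
2-6 (15): skip — 2 and 6 already connected.
5-7 (15): skip — 5 and 7 already connected.
0-2 (16): add — endpoints in different components.
MST edges: 2-3, 1-6, 6-7, 1-4, 1-3, 2-5, 0-2; total weight 4+8+8+9+15+15+16 = 75.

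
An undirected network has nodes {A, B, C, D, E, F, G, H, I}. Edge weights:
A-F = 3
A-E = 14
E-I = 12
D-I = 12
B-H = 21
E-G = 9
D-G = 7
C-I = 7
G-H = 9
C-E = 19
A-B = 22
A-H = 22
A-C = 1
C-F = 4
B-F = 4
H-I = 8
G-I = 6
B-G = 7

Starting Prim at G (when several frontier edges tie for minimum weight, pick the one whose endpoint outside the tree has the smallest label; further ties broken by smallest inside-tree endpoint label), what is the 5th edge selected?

A-C

Prim's algorithm from G:
Step 1: cheapest edge leaving the tree is G-I (6); add I.
Step 2: cheapest edge leaving the tree is B-G (7); add B.
Step 3: cheapest edge leaving the tree is B-F (4); add F.
Step 4: cheapest edge leaving the tree is A-F (3); add A.
Step 5: cheapest edge leaving the tree is A-C (1); add C.
Step 6: cheapest edge leaving the tree is D-G (7); add D.
Step 7: cheapest edge leaving the tree is H-I (8); add H.
Step 8: cheapest edge leaving the tree is E-G (9); add E.
The 5th edge added is A-C.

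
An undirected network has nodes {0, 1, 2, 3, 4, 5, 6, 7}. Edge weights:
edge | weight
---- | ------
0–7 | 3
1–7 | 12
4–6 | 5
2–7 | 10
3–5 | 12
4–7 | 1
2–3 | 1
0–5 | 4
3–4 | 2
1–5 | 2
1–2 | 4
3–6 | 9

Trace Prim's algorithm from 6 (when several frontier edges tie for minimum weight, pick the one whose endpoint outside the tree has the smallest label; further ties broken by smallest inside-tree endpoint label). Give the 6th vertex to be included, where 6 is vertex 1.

Grow the tree from 6 using Prim:
Step 1: frontier [4–6 5, 3–6 9] → take 4–6 (5); add 4.
Step 2: frontier [4–7 1, 3–4 2, 3–6 9] → take 4–7 (1); add 7.
Step 3: frontier [3–4 2, 3–6 9, 0–7 3, 2–7 10, 1–7 12] → take 3–4 (2); add 3.
Step 4: frontier [2–3 1, 3–5 12, 0–7 3, 2–7 10, 1–7 12] → take 2–3 (1); add 2.
Step 5: frontier [1–2 4, 3–5 12, 0–7 3, 1–7 12] → take 0–7 (3); add 0.
Step 6: frontier [0–5 4, 1–2 4, 3–5 12, 1–7 12] → take 1–2 (4); add 1.
Step 7: frontier [0–5 4, 1–5 2, 3–5 12] → take 1–5 (2); add 5.
Vertex order: 6, 4, 7, 3, 2, 0, 1, 5. The 6th vertex is 0.

0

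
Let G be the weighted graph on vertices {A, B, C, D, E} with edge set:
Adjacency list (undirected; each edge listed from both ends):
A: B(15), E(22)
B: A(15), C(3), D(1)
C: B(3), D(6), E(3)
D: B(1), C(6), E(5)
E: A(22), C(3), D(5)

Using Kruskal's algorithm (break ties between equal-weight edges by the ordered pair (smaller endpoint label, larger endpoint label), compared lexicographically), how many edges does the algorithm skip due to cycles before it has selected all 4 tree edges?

2

Kruskal: consider edges lightest-first.
B–D (1): add — endpoints in different components.
B–C (3): add — endpoints in different components.
C–E (3): add — endpoints in different components.
D–E (5): skip — D and E already connected.
C–D (6): skip — C and D already connected.
A–B (15): add — endpoints in different components.
Edges rejected before the tree was complete: 2.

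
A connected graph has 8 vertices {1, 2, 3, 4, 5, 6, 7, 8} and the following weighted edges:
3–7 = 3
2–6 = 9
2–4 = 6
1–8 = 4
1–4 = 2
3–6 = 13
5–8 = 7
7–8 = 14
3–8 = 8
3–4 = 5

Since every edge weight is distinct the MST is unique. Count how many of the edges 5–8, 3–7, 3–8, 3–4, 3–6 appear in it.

Kruskal: consider edges lightest-first.
1–4 (2): add — endpoints in different components.
3–7 (3): add — endpoints in different components.
1–8 (4): add — endpoints in different components.
3–4 (5): add — endpoints in different components.
2–4 (6): add — endpoints in different components.
5–8 (7): add — endpoints in different components.
3–8 (8): skip — 3 and 8 already connected.
2–6 (9): add — endpoints in different components.
MST edge set: {1–4, 3–7, 1–8, 3–4, 2–4, 5–8, 2–6}.
Of the listed edges, {5–8, 3–7, 3–4} are in the MST → 3.

3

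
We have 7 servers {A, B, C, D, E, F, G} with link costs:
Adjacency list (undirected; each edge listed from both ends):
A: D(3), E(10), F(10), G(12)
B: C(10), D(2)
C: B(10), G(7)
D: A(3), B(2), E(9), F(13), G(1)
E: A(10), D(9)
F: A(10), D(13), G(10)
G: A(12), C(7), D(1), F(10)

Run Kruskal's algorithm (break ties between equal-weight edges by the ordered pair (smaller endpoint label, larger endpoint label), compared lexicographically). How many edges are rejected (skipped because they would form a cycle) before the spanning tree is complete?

Sort edges by weight, then run Kruskal:
D—G (1): add — endpoints in different components.
B—D (2): add — endpoints in different components.
A—D (3): add — endpoints in different components.
C—G (7): add — endpoints in different components.
D—E (9): add — endpoints in different components.
A—E (10): skip — A and E already connected.
A—F (10): add — endpoints in different components.
Edges rejected before the tree was complete: 1.

1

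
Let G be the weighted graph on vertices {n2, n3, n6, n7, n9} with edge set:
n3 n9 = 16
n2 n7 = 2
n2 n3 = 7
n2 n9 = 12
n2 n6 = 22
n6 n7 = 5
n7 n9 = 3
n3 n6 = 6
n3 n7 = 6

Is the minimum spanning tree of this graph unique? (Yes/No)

Kruskal: consider edges lightest-first.
n2 n7 (2): add. Components now {n9} {n2,n7} {n3} {n6}
n7 n9 (3): add. Components now {n2,n7,n9} {n3} {n6}
n6 n7 (5): add. Components now {n2,n6,n7,n9} {n3}
n3 n6 (6): add. Components now {n2,n3,n6,n7,n9}
Non-tree edge n3 n7 has weight 6, equal to the heaviest edge on its tree cycle — swapping gives another MST of the same weight. Not unique.

No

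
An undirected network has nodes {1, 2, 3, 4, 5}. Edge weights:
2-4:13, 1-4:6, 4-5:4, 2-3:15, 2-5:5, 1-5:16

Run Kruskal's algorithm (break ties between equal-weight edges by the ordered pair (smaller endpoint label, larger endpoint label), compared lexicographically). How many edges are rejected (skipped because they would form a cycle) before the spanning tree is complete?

Sort edges by weight, then run Kruskal:
4-5 (4): add — endpoints in different components.
2-5 (5): add — endpoints in different components.
1-4 (6): add — endpoints in different components.
2-4 (13): skip — 2 and 4 already connected.
2-3 (15): add — endpoints in different components.
Edges rejected before the tree was complete: 1.

1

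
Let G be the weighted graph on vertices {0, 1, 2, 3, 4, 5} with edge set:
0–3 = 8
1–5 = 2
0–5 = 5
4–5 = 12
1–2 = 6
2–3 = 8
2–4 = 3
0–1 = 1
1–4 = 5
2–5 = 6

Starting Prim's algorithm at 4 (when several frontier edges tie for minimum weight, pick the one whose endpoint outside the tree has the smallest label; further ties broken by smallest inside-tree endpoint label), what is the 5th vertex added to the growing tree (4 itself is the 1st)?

Prim, starting at 4.
Step 1: frontier [2–4 3, 1–4 5, 4–5 12] → take 2–4 (3); add 2.
Step 2: frontier [1–2 6, 2–5 6, 2–3 8, 1–4 5, 4–5 12] → take 1–4 (5); add 1.
Step 3: frontier [0–1 1, 1–5 2, 2–5 6, 2–3 8, 4–5 12] → take 0–1 (1); add 0.
Step 4: frontier [0–5 5, 0–3 8, 1–5 2, 2–5 6, 2–3 8, 4–5 12] → take 1–5 (2); add 5.
Step 5: frontier [0–3 8, 2–3 8] → take 0–3 (8); add 3.
Vertex order: 4, 2, 1, 0, 5, 3. The 5th vertex is 5.

5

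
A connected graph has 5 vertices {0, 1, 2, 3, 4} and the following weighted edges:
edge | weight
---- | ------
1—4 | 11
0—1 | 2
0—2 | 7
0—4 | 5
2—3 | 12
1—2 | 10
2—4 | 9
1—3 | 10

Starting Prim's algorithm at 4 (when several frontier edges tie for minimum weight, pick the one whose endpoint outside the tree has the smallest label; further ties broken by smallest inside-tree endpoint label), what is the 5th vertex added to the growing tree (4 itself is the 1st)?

3

Prim, starting at 4.
Step 1: frontier [0—4 5, 2—4 9, 1—4 11] → take 0—4 (5); add 0.
Step 2: frontier [0—1 2, 0—2 7, 2—4 9, 1—4 11] → take 0—1 (2); add 1.
Step 3: frontier [0—2 7, 1—2 10, 1—3 10, 2—4 9] → take 0—2 (7); add 2.
Step 4: frontier [1—3 10, 2—3 12] → take 1—3 (10); add 3.
Vertex order: 4, 0, 1, 2, 3. The 5th vertex is 3.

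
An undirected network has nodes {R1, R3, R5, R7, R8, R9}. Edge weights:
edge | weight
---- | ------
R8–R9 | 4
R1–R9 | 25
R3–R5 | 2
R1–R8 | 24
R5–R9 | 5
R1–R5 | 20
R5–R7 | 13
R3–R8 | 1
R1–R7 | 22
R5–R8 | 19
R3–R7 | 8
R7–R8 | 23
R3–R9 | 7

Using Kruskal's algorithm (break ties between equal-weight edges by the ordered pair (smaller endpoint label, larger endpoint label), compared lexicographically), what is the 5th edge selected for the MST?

R1-R5

Kruskal's algorithm — process edges by increasing weight (ties by edge label):
R3–R8 (1): add — endpoints in different components.
R3–R5 (2): add — endpoints in different components.
R8–R9 (4): add — endpoints in different components.
R5–R9 (5): skip — R9 and R5 already connected.
R3–R9 (7): skip — R9 and R3 already connected.
R3–R7 (8): add — endpoints in different components.
R5–R7 (13): skip — R5 and R7 already connected.
R5–R8 (19): skip — R5 and R8 already connected.
R1–R5 (20): add — endpoints in different components.
The 5th edge added is R1–R5.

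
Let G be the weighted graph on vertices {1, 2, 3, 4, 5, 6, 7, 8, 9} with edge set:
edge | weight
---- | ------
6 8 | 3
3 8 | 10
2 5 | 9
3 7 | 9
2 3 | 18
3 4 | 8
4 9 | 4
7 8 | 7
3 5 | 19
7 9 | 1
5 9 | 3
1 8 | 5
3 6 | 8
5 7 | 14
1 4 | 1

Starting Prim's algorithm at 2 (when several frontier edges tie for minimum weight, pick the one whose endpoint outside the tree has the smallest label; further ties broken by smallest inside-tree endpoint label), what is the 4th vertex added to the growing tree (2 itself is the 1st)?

7

Grow the tree from 2 using Prim:
Step 1: cheapest edge leaving the tree is 2 5 (9); add 5.
Step 2: cheapest edge leaving the tree is 5 9 (3); add 9.
Step 3: cheapest edge leaving the tree is 7 9 (1); add 7.
Step 4: cheapest edge leaving the tree is 4 9 (4); add 4.
Step 5: cheapest edge leaving the tree is 1 4 (1); add 1.
Step 6: cheapest edge leaving the tree is 1 8 (5); add 8.
Step 7: cheapest edge leaving the tree is 6 8 (3); add 6.
Step 8: cheapest edge leaving the tree is 3 4 (8); add 3.
Vertex order: 2, 5, 9, 7, 4, 1, 8, 6, 3. The 4th vertex is 7.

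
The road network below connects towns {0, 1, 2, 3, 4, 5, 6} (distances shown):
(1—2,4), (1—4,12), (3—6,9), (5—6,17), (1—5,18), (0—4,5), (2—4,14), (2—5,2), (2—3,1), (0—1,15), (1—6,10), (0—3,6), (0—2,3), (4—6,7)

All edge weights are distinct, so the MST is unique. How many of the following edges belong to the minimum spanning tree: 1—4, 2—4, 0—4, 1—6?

Kruskal's algorithm — process edges by increasing weight (ties by edge label):
2—3 (1): add — endpoints in different components.
2—5 (2): add — endpoints in different components.
0—2 (3): add — endpoints in different components.
1—2 (4): add — endpoints in different components.
0—4 (5): add — endpoints in different components.
0—3 (6): skip — 0 and 3 already connected.
4—6 (7): add — endpoints in different components.
MST edge set: {2—3, 2—5, 0—2, 1—2, 0—4, 4—6}.
Of the listed edges, {0—4} are in the MST → 1.

1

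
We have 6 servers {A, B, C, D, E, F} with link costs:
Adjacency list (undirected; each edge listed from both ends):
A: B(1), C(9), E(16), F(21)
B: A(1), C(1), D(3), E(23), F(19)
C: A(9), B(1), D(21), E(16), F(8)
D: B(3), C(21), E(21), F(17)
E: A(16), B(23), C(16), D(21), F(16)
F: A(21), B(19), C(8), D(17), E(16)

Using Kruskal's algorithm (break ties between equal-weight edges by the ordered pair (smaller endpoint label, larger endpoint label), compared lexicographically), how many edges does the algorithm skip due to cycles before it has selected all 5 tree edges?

Kruskal's algorithm — process edges by increasing weight (ties by edge label):
A B (1): add — endpoints in different components.
B C (1): add — endpoints in different components.
B D (3): add — endpoints in different components.
C F (8): add — endpoints in different components.
A C (9): skip — A and C already connected.
A E (16): add — endpoints in different components.
Edges rejected before the tree was complete: 1.

1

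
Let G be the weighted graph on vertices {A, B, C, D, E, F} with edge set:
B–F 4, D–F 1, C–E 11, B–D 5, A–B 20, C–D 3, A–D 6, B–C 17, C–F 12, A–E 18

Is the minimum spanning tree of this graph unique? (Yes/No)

Yes

Kruskal's algorithm — process edges by increasing weight (ties by edge label):
D–F (1): add. Components now {A} {B} {C} {D,F} {E}
C–D (3): add. Components now {A} {B} {C,D,F} {E}
B–F (4): add. Components now {A} {B,C,D,F} {E}
B–D (5): skip — B and D already connected.
A–D (6): add. Components now {A,B,C,D,F} {E}
C–E (11): add. Components now {A,B,C,D,E,F}
Every non-tree edge has weight strictly greater than the heaviest edge on the tree path between its endpoints, so the MST is unique.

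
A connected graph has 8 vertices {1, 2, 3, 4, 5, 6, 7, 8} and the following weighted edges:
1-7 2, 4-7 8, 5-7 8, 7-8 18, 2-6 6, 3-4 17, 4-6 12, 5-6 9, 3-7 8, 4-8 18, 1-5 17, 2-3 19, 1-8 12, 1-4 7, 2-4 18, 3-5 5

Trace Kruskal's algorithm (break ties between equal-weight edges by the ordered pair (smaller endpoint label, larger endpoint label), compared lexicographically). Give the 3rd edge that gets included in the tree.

Kruskal: consider edges lightest-first.
1-7 (2): add — endpoints in different components.
3-5 (5): add — endpoints in different components.
2-6 (6): add — endpoints in different components.
1-4 (7): add — endpoints in different components.
3-7 (8): add — endpoints in different components.
4-7 (8): skip — 4 and 7 already connected.
5-7 (8): skip — 5 and 7 already connected.
5-6 (9): add — endpoints in different components.
1-8 (12): add — endpoints in different components.
The 3rd edge added is 2-6.

2-6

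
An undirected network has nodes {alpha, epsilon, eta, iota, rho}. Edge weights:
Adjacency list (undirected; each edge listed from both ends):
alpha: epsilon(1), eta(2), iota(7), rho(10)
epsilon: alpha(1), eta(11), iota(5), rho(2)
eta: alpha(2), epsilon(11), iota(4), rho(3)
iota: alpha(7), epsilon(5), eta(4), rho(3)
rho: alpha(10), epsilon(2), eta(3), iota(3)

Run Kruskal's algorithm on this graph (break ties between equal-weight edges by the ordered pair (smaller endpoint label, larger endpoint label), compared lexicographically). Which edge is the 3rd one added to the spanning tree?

epsilon-rho

Sort edges by weight, then run Kruskal:
alpha–epsilon (1): add — endpoints in different components.
alpha–eta (2): add — endpoints in different components.
epsilon–rho (2): add — endpoints in different components.
eta–rho (3): skip — eta and rho already connected.
iota–rho (3): add — endpoints in different components.
The 3rd edge added is epsilon–rho.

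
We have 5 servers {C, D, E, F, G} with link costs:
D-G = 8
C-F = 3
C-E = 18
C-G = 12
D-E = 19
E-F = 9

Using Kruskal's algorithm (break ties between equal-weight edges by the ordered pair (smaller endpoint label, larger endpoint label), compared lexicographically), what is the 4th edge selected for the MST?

C-G

Kruskal's algorithm — process edges by increasing weight (ties by edge label):
C-F (3): add. Components now {C,F} {D} {E} {G}
D-G (8): add. Components now {C,F} {D,G} {E}
E-F (9): add. Components now {C,E,F} {D,G}
C-G (12): add. Components now {C,D,E,F,G}
The 4th edge added is C-G.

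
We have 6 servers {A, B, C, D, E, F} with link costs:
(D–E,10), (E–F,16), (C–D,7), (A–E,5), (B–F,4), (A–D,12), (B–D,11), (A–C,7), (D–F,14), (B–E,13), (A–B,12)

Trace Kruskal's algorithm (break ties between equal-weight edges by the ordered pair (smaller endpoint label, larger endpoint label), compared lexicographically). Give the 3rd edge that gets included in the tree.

Kruskal: consider edges lightest-first.
B–F (4): add. Components now {A} {B,F} {C} {D} {E}
A–E (5): add. Components now {A,E} {B,F} {C} {D}
A–C (7): add. Components now {A,C,E} {B,F} {D}
C–D (7): add. Components now {A,C,D,E} {B,F}
D–E (10): skip — D and E already connected.
B–D (11): add. Components now {A,B,C,D,E,F}
The 3rd edge added is A–C.

A-C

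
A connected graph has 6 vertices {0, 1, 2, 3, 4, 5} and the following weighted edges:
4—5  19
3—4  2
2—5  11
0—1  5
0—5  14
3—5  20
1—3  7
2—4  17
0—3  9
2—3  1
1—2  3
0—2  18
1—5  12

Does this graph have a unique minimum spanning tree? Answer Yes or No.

Yes

Kruskal: consider edges lightest-first.
2—3 (1): add. Components now {0} {1} {2,3} {4} {5}
3—4 (2): add. Components now {0} {1} {2,3,4} {5}
1—2 (3): add. Components now {0} {1,2,3,4} {5}
0—1 (5): add. Components now {0,1,2,3,4} {5}
1—3 (7): skip — 1 and 3 already connected.
0—3 (9): skip — 0 and 3 already connected.
2—5 (11): add. Components now {0,1,2,3,4,5}
Every non-tree edge has weight strictly greater than the heaviest edge on the tree path between its endpoints, so the MST is unique.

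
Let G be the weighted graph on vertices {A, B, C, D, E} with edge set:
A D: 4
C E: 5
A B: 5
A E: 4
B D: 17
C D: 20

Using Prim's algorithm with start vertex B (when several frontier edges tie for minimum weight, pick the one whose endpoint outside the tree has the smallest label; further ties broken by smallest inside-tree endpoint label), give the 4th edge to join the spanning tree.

C-E

Prim's algorithm from B:
Step 1: frontier [A B 5, B D 17] → take A B (5); add A.
Step 2: frontier [A D 4, A E 4, B D 17] → take A D (4); add D.
Step 3: frontier [A E 4, C D 20] → take A E (4); add E.
Step 4: frontier [C D 20, C E 5] → take C E (5); add C.
The 4th edge added is C E.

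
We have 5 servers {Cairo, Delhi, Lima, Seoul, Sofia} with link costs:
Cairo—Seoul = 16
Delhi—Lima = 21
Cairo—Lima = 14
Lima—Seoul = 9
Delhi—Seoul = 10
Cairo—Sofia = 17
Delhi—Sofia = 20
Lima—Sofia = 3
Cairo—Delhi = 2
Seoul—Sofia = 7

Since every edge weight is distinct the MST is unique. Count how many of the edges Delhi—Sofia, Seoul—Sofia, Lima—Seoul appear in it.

Kruskal: consider edges lightest-first.
Cairo—Delhi (2): add. Components now {Lima} {Cairo,Delhi} {Seoul} {Sofia}
Lima—Sofia (3): add. Components now {Lima,Sofia} {Cairo,Delhi} {Seoul}
Seoul—Sofia (7): add. Components now {Lima,Seoul,Sofia} {Cairo,Delhi}
Lima—Seoul (9): skip — Lima and Seoul already connected.
Delhi—Seoul (10): add. Components now {Cairo,Delhi,Lima,Seoul,Sofia}
MST edge set: {Cairo—Delhi, Lima—Sofia, Seoul—Sofia, Delhi—Seoul}.
Of the listed edges, {Seoul—Sofia} are in the MST → 1.

1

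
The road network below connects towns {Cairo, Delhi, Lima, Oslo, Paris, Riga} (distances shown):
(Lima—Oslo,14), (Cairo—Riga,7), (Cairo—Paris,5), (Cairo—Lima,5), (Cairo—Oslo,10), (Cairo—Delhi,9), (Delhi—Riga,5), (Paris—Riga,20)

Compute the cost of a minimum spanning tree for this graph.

32

Sort edges by weight, then run Kruskal:
Cairo—Lima (5): add — endpoints in different components.
Cairo—Paris (5): add — endpoints in different components.
Delhi—Riga (5): add — endpoints in different components.
Cairo—Riga (7): add — endpoints in different components.
Cairo—Delhi (9): skip — Delhi and Cairo already connected.
Cairo—Oslo (10): add — endpoints in different components.
MST edges: Cairo—Lima, Cairo—Paris, Delhi—Riga, Cairo—Riga, Cairo—Oslo; total weight 5+5+5+7+10 = 32.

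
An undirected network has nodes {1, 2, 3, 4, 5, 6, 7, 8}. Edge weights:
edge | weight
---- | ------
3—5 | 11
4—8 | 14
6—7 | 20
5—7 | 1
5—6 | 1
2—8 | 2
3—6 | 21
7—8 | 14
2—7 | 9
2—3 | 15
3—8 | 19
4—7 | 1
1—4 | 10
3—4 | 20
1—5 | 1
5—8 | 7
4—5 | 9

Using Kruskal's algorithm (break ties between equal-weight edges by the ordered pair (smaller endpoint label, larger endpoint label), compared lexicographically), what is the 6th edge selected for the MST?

Kruskal's algorithm — process edges by increasing weight (ties by edge label):
1—5 (1): add — endpoints in different components.
4—7 (1): add — endpoints in different components.
5—6 (1): add — endpoints in different components.
5—7 (1): add — endpoints in different components.
2—8 (2): add — endpoints in different components.
5—8 (7): add — endpoints in different components.
2—7 (9): skip — 2 and 7 already connected.
4—5 (9): skip — 4 and 5 already connected.
1—4 (10): skip — 1 and 4 already connected.
3—5 (11): add — endpoints in different components.
The 6th edge added is 5—8.

5-8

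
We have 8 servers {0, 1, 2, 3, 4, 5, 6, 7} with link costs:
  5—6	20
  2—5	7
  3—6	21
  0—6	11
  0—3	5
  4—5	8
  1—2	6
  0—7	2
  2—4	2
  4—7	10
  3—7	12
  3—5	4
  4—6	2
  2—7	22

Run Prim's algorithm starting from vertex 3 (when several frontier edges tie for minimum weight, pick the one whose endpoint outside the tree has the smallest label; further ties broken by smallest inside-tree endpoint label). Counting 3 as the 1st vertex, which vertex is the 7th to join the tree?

6

Grow the tree from 3 using Prim:
Step 1: frontier [3—5 4, 0—3 5, 3—7 12, 3—6 21] → take 3—5 (4); add 5.
Step 2: frontier [0—3 5, 3—7 12, 3—6 21, 2—5 7, 4—5 8, 5—6 20] → take 0—3 (5); add 0.
Step 3: frontier [0—7 2, 0—6 11, 3—7 12, 3—6 21, 2—5 7, 4—5 8, 5—6 20] → take 0—7 (2); add 7.
Step 4: frontier [0—6 11, 3—6 21, 2—5 7, 4—5 8, 5—6 20, 4—7 10, 2—7 22] → take 2—5 (7); add 2.
Step 5: frontier [0—6 11, 2—4 2, 1—2 6, 3—6 21, 4—5 8, 5—6 20, 4—7 10] → take 2—4 (2); add 4.
Step 6: frontier [0—6 11, 1—2 6, 3—6 21, 4—6 2, 5—6 20] → take 4—6 (2); add 6.
Step 7: frontier [1—2 6] → take 1—2 (6); add 1.
Vertex order: 3, 5, 0, 7, 2, 4, 6, 1. The 7th vertex is 6.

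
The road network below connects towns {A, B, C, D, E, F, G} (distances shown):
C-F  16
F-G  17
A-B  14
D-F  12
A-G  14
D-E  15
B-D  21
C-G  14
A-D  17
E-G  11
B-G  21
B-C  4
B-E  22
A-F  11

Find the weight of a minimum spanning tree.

Prim, starting at B.
Step 1: cheapest edge leaving the tree is B-C (4); add C.
Step 2: cheapest edge leaving the tree is A-B (14); add A.
Step 3: cheapest edge leaving the tree is A-F (11); add F.
Step 4: cheapest edge leaving the tree is D-F (12); add D.
Step 5: cheapest edge leaving the tree is A-G (14); add G.
Step 6: cheapest edge leaving the tree is E-G (11); add E.
MST edges: B-C, A-B, A-F, D-F, A-G, E-G; total weight 4+14+11+12+14+11 = 66.

66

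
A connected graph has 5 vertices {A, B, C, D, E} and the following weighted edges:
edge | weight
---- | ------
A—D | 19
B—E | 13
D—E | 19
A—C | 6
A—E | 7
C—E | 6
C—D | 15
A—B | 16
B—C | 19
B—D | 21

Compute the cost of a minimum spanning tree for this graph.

Prim, starting at E.
Step 1: cheapest edge leaving the tree is C—E (6); add C.
Step 2: cheapest edge leaving the tree is A—C (6); add A.
Step 3: cheapest edge leaving the tree is B—E (13); add B.
Step 4: cheapest edge leaving the tree is C—D (15); add D.
MST edges: C—E, A—C, B—E, C—D; total weight 6+6+13+15 = 40.

40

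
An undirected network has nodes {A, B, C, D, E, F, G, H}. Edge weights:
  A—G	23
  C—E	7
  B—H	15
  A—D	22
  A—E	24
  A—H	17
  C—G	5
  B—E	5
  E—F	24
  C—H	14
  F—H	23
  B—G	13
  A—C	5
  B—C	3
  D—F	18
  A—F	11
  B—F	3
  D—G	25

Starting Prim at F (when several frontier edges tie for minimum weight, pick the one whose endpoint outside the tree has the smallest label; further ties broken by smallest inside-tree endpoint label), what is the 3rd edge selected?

A-C

Prim, starting at F.
Step 1: cheapest edge leaving the tree is B—F (3); add B.
Step 2: cheapest edge leaving the tree is B—C (3); add C.
Step 3: cheapest edge leaving the tree is A—C (5); add A.
Step 4: cheapest edge leaving the tree is B—E (5); add E.
Step 5: cheapest edge leaving the tree is C—G (5); add G.
Step 6: cheapest edge leaving the tree is C—H (14); add H.
Step 7: cheapest edge leaving the tree is D—F (18); add D.
The 3rd edge added is A—C.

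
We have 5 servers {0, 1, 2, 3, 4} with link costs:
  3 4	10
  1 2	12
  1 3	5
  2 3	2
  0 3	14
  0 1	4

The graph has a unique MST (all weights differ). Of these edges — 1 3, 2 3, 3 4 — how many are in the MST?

Kruskal's algorithm — process edges by increasing weight (ties by edge label):
2 3 (2): add. Components now {0} {1} {2,3} {4}
0 1 (4): add. Components now {0,1} {2,3} {4}
1 3 (5): add. Components now {0,1,2,3} {4}
3 4 (10): add. Components now {0,1,2,3,4}
MST edge set: {2 3, 0 1, 1 3, 3 4}.
Of the listed edges, {1 3, 2 3, 3 4} are in the MST → 3.

3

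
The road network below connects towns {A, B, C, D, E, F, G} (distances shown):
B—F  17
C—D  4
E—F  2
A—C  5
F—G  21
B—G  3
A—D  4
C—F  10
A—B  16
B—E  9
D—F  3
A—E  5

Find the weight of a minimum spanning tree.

25

Sort edges by weight, then run Kruskal:
E—F (2): add. Components now {A} {B} {C} {D} {E,F} {G}
B—G (3): add. Components now {A} {B,G} {C} {D} {E,F}
D—F (3): add. Components now {A} {B,G} {C} {D,E,F}
A—D (4): add. Components now {A,D,E,F} {B,G} {C}
C—D (4): add. Components now {A,C,D,E,F} {B,G}
A—C (5): skip — A and C already connected.
A—E (5): skip — A and E already connected.
B—E (9): add. Components now {A,B,C,D,E,F,G}
MST edges: E—F, B—G, D—F, A—D, C—D, B—E; total weight 2+3+3+4+4+9 = 25.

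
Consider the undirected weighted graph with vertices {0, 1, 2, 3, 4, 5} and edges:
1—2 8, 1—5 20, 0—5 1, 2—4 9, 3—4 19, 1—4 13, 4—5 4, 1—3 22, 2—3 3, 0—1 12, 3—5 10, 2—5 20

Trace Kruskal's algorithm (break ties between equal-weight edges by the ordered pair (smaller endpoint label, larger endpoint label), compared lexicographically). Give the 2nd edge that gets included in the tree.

2-3

Kruskal: consider edges lightest-first.
0—5 (1): add. Components now {0,5} {1} {2} {3} {4}
2—3 (3): add. Components now {0,5} {1} {2,3} {4}
4—5 (4): add. Components now {0,4,5} {1} {2,3}
1—2 (8): add. Components now {0,4,5} {1,2,3}
2—4 (9): add. Components now {0,1,2,3,4,5}
The 2nd edge added is 2—3.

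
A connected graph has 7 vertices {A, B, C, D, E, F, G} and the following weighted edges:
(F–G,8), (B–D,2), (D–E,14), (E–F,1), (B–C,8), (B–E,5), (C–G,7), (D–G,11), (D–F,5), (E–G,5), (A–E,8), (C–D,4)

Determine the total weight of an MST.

Sort edges by weight, then run Kruskal:
E–F (1): add. Components now {A} {B} {C} {D} {E,F} {G}
B–D (2): add. Components now {A} {B,D} {C} {E,F} {G}
C–D (4): add. Components now {A} {B,C,D} {E,F} {G}
B–E (5): add. Components now {A} {B,C,D,E,F} {G}
D–F (5): skip — D and F already connected.
E–G (5): add. Components now {A} {B,C,D,E,F,G}
C–G (7): skip — C and G already connected.
A–E (8): add. Components now {A,B,C,D,E,F,G}
MST edges: E–F, B–D, C–D, B–E, E–G, A–E; total weight 1+2+4+5+5+8 = 25.

25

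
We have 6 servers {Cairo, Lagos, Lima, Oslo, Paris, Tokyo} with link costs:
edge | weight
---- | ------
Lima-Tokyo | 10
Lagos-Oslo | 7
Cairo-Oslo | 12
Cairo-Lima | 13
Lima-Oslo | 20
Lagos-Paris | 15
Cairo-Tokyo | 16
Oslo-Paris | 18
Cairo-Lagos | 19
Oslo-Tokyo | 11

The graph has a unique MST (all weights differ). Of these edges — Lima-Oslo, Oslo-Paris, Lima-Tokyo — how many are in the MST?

1

Kruskal's algorithm — process edges by increasing weight (ties by edge label):
Lagos-Oslo (7): add. Components now {Paris} {Lagos,Oslo} {Tokyo} {Cairo} {Lima}
Lima-Tokyo (10): add. Components now {Paris} {Lagos,Oslo} {Lima,Tokyo} {Cairo}
Oslo-Tokyo (11): add. Components now {Paris} {Lagos,Lima,Oslo,Tokyo} {Cairo}
Cairo-Oslo (12): add. Components now {Paris} {Cairo,Lagos,Lima,Oslo,Tokyo}
Cairo-Lima (13): skip — Cairo and Lima already connected.
Lagos-Paris (15): add. Components now {Cairo,Lagos,Lima,Oslo,Paris,Tokyo}
MST edge set: {Lagos-Oslo, Lima-Tokyo, Oslo-Tokyo, Cairo-Oslo, Lagos-Paris}.
Of the listed edges, {Lima-Tokyo} are in the MST → 1.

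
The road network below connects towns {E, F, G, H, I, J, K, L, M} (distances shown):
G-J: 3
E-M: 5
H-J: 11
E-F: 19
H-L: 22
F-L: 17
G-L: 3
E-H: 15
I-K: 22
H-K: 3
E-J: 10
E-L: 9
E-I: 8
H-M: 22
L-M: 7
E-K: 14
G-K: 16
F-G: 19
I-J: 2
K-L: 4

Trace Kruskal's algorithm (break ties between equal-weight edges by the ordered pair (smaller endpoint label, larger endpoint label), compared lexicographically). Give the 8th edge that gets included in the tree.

F-L

Kruskal's algorithm — process edges by increasing weight (ties by edge label):
I-J (2): add — endpoints in different components.
G-J (3): add — endpoints in different components.
G-L (3): add — endpoints in different components.
H-K (3): add — endpoints in different components.
K-L (4): add — endpoints in different components.
E-M (5): add — endpoints in different components.
L-M (7): add — endpoints in different components.
E-I (8): skip — E and I already connected.
E-L (9): skip — E and L already connected.
E-J (10): skip — E and J already connected.
H-J (11): skip — H and J already connected.
E-K (14): skip — E and K already connected.
E-H (15): skip — E and H already connected.
G-K (16): skip — G and K already connected.
F-L (17): add — endpoints in different components.
The 8th edge added is F-L.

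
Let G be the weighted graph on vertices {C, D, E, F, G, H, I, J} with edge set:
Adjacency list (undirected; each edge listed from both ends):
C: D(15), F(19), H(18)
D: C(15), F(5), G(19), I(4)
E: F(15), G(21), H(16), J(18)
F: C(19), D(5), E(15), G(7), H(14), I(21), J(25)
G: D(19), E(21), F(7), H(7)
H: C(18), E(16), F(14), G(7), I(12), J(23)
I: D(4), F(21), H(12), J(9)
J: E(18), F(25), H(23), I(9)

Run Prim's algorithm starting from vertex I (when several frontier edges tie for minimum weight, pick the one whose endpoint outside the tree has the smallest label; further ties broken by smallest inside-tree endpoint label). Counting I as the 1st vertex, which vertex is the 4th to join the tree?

Grow the tree from I using Prim:
Step 1: cheapest edge leaving the tree is D—I (4); add D.
Step 2: cheapest edge leaving the tree is D—F (5); add F.
Step 3: cheapest edge leaving the tree is F—G (7); add G.
Step 4: cheapest edge leaving the tree is G—H (7); add H.
Step 5: cheapest edge leaving the tree is I—J (9); add J.
Step 6: cheapest edge leaving the tree is C—D (15); add C.
Step 7: cheapest edge leaving the tree is E—F (15); add E.
Vertex order: I, D, F, G, H, J, C, E. The 4th vertex is G.

G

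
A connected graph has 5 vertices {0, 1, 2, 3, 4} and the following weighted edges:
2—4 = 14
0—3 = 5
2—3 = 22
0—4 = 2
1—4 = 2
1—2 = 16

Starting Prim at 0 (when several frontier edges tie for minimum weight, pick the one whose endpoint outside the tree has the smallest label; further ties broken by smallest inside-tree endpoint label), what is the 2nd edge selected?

Prim's algorithm from 0:
Step 1: frontier [0—4 2, 0—3 5] → take 0—4 (2); add 4.
Step 2: frontier [0—3 5, 1—4 2, 2—4 14] → take 1—4 (2); add 1.
Step 3: frontier [0—3 5, 1—2 16, 2—4 14] → take 0—3 (5); add 3.
Step 4: frontier [1—2 16, 2—3 22, 2—4 14] → take 2—4 (14); add 2.
The 2nd edge added is 1—4.

1-4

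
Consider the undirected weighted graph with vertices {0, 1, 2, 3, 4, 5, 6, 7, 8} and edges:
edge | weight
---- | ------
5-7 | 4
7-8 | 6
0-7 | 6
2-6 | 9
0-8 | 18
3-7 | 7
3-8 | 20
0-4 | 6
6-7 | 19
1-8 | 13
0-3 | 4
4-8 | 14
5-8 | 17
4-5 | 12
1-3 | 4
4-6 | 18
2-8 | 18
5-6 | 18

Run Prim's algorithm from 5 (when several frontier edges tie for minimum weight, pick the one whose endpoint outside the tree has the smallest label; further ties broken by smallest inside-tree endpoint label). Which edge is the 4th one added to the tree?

Grow the tree from 5 using Prim:
Step 1: cheapest edge leaving the tree is 5-7 (4); add 7.
Step 2: cheapest edge leaving the tree is 0-7 (6); add 0.
Step 3: cheapest edge leaving the tree is 0-3 (4); add 3.
Step 4: cheapest edge leaving the tree is 1-3 (4); add 1.
Step 5: cheapest edge leaving the tree is 0-4 (6); add 4.
Step 6: cheapest edge leaving the tree is 7-8 (6); add 8.
Step 7: cheapest edge leaving the tree is 2-8 (18); add 2.
Step 8: cheapest edge leaving the tree is 2-6 (9); add 6.
The 4th edge added is 1-3.

1-3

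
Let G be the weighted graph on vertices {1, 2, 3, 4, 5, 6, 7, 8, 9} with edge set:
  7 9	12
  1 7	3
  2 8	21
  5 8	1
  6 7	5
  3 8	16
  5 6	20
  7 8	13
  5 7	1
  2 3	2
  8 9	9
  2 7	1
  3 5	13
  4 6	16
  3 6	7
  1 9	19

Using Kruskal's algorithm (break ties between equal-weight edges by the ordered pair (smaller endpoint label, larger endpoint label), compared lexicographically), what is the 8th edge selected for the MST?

Kruskal: consider edges lightest-first.
2 7 (1): add — endpoints in different components.
5 7 (1): add — endpoints in different components.
5 8 (1): add — endpoints in different components.
2 3 (2): add — endpoints in different components.
1 7 (3): add — endpoints in different components.
6 7 (5): add — endpoints in different components.
3 6 (7): skip — 3 and 6 already connected.
8 9 (9): add — endpoints in different components.
7 9 (12): skip — 7 and 9 already connected.
3 5 (13): skip — 3 and 5 already connected.
7 8 (13): skip — 7 and 8 already connected.
3 8 (16): skip — 3 and 8 already connected.
4 6 (16): add — endpoints in different components.
The 8th edge added is 4 6.

4-6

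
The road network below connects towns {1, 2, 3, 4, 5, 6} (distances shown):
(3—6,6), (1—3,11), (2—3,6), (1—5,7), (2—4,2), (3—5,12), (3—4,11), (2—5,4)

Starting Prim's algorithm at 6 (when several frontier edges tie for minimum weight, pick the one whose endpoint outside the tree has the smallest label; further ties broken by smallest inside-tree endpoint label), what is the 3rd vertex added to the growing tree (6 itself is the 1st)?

2

Prim's algorithm from 6:
Step 1: frontier [3—6 6] → take 3—6 (6); add 3.
Step 2: frontier [2—3 6, 1—3 11, 3—4 11, 3—5 12] → take 2—3 (6); add 2.
Step 3: frontier [2—4 2, 2—5 4, 1—3 11, 3—4 11, 3—5 12] → take 2—4 (2); add 4.
Step 4: frontier [2—5 4, 1—3 11, 3—5 12] → take 2—5 (4); add 5.
Step 5: frontier [1—3 11, 1—5 7] → take 1—5 (7); add 1.
Vertex order: 6, 3, 2, 4, 5, 1. The 3rd vertex is 2.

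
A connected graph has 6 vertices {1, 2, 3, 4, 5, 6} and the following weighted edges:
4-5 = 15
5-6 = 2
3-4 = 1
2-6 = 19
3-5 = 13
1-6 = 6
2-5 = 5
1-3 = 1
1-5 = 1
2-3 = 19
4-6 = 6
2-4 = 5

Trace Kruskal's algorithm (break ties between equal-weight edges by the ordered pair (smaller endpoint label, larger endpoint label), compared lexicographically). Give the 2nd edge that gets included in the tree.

1-5

Kruskal: consider edges lightest-first.
1-3 (1): add — endpoints in different components.
1-5 (1): add — endpoints in different components.
3-4 (1): add — endpoints in different components.
5-6 (2): add — endpoints in different components.
2-4 (5): add — endpoints in different components.
The 2nd edge added is 1-5.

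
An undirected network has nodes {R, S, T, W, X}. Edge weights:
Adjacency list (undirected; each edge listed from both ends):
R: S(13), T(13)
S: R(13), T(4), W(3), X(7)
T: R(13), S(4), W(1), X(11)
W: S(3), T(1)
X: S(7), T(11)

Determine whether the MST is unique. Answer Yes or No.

Kruskal's algorithm — process edges by increasing weight (ties by edge label):
T–W (1): add. Components now {S} {R} {T,W} {X}
S–W (3): add. Components now {S,T,W} {R} {X}
S–T (4): skip — S and T already connected.
S–X (7): add. Components now {S,T,W,X} {R}
T–X (11): skip — T and X already connected.
R–S (13): add. Components now {R,S,T,W,X}
Non-tree edge R–T has weight 13, equal to the heaviest edge on its tree cycle — swapping gives another MST of the same weight. Not unique.

No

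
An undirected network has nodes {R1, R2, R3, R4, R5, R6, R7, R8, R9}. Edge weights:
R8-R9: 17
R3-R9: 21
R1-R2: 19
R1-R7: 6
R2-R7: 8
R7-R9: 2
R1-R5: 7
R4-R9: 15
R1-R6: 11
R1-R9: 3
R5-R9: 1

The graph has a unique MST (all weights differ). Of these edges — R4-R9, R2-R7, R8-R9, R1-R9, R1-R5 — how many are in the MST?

4

Kruskal: consider edges lightest-first.
R5-R9 (1): add — endpoints in different components.
R7-R9 (2): add — endpoints in different components.
R1-R9 (3): add — endpoints in different components.
R1-R7 (6): skip — R7 and R1 already connected.
R1-R5 (7): skip — R5 and R1 already connected.
R2-R7 (8): add — endpoints in different components.
R1-R6 (11): add — endpoints in different components.
R4-R9 (15): add — endpoints in different components.
R8-R9 (17): add — endpoints in different components.
R1-R2 (19): skip — R2 and R1 already connected.
R3-R9 (21): add — endpoints in different components.
MST edge set: {R5-R9, R7-R9, R1-R9, R2-R7, R1-R6, R4-R9, R8-R9, R3-R9}.
Of the listed edges, {R4-R9, R2-R7, R8-R9, R1-R9} are in the MST → 4.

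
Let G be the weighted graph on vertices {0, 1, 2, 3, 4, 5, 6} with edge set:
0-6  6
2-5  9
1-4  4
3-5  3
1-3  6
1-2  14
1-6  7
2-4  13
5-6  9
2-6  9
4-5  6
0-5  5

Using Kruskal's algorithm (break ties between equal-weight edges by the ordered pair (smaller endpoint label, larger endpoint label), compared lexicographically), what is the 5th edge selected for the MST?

1-3

Kruskal: consider edges lightest-first.
3-5 (3): add. Components now {0} {1} {2} {3,5} {4} {6}
1-4 (4): add. Components now {0} {1,4} {2} {3,5} {6}
0-5 (5): add. Components now {0,3,5} {1,4} {2} {6}
0-6 (6): add. Components now {0,3,5,6} {1,4} {2}
1-3 (6): add. Components now {0,1,3,4,5,6} {2}
4-5 (6): skip — 4 and 5 already connected.
1-6 (7): skip — 1 and 6 already connected.
2-5 (9): add. Components now {0,1,2,3,4,5,6}
The 5th edge added is 1-3.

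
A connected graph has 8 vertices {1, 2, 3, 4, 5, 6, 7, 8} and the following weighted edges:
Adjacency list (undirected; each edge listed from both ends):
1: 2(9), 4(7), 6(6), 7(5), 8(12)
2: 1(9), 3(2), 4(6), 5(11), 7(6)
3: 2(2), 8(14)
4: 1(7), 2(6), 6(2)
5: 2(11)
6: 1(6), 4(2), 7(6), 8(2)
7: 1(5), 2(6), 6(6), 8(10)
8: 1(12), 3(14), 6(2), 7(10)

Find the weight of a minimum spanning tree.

34

Prim, starting at 7.
Step 1: cheapest edge leaving the tree is 1 7 (5); add 1.
Step 2: cheapest edge leaving the tree is 2 7 (6); add 2.
Step 3: cheapest edge leaving the tree is 2 3 (2); add 3.
Step 4: cheapest edge leaving the tree is 2 4 (6); add 4.
Step 5: cheapest edge leaving the tree is 4 6 (2); add 6.
Step 6: cheapest edge leaving the tree is 6 8 (2); add 8.
Step 7: cheapest edge leaving the tree is 2 5 (11); add 5.
MST edges: 1 7, 2 7, 2 3, 2 4, 4 6, 6 8, 2 5; total weight 5+6+2+6+2+2+11 = 34.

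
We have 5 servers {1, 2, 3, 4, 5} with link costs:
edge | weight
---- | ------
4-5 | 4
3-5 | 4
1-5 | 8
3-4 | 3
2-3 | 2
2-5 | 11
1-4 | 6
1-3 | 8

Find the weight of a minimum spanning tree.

Prim, starting at 3.
Step 1: cheapest edge leaving the tree is 2-3 (2); add 2.
Step 2: cheapest edge leaving the tree is 3-4 (3); add 4.
Step 3: cheapest edge leaving the tree is 3-5 (4); add 5.
Step 4: cheapest edge leaving the tree is 1-4 (6); add 1.
MST edges: 2-3, 3-4, 3-5, 1-4; total weight 2+3+4+6 = 15.

15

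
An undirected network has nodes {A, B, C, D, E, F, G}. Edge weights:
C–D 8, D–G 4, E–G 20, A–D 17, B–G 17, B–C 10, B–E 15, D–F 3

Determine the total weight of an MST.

Sort edges by weight, then run Kruskal:
D–F (3): add — endpoints in different components.
D–G (4): add — endpoints in different components.
C–D (8): add — endpoints in different components.
B–C (10): add — endpoints in different components.
B–E (15): add — endpoints in different components.
A–D (17): add — endpoints in different components.
MST edges: D–F, D–G, C–D, B–C, B–E, A–D; total weight 3+4+8+10+15+17 = 57.

57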